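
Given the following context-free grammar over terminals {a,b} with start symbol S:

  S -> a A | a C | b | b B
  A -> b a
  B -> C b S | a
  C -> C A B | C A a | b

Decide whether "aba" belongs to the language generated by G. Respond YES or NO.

CNF form of G:
  S -> T0 B | T1 A | T1 C | b
  A -> T0 T1
  B -> C X2 | a
  C -> C X3 | C X4 | b
  T0 -> b
  T1 -> a
  X2 -> T0 S
  X3 -> A B
  X4 -> A T1

Fill CYK table bottom-up:
  cell(0,0) a: {B,T1}  orig:{B}
  cell(1,1) b: {C,S,T0}  orig:{C,S}
  cell(2,2) a: {B,T1}  orig:{B}
  cell(0,1) ab: {S}
  cell(1,2) ba: {A,S}
  cell(0,2) aba: {S}

S ∈ T[0,2] ⇒ YES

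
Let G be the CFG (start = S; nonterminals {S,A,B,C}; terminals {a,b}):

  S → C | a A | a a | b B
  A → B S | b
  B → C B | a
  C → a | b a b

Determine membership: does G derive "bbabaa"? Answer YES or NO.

CNF form of G:
  S -> T0 B | T0 X3 | T1 A | T1 T1 | a
  A -> B S | b
  B -> C B | a
  C -> T0 X2 | a
  T0 -> b
  T1 -> a
  X2 -> T1 T0
  X3 -> T1 T0

CYK table (by increasing span):
  T[0,0] 'b' = {A,T0}  orig:{A}
  T[1,1] 'b' = {A,T0}  orig:{A}
  T[2,2] 'a' = {B,C,S,T1}  orig:{B,C,S}
  T[3,3] 'b' = {A,T0}  orig:{A}
  T[4,4] 'a' = {B,C,S,T1}  orig:{B,C,S}
  T[5,5] 'a' = {B,C,S,T1}  orig:{B,C,S}
  T[0,1] 'bb' = ∅
  T[1,2] 'ba' = {S}
  T[2,3] 'ab' = {S,X2,X3}  orig:{S}
  T[3,4] 'ba' = {S}
  T[4,5] 'aa' = {A,B,S}
  T[0,2] 'bba' = ∅
  T[1,3] 'bab' = {C,S}
  T[2,4] 'aba' = {A}
  T[3,5] 'baa' = {S}
  T[0,3] 'bbab' = ∅
  T[1,4] 'baba' = {B}
  T[2,5] 'abaa' = {A}
  T[0,4] 'bbaba' = {S}
  T[1,5] 'babaa' = {A,B}
  T[0,5] 'bbabaa' = {S}

S ∈ T[0,5] ⇒ YES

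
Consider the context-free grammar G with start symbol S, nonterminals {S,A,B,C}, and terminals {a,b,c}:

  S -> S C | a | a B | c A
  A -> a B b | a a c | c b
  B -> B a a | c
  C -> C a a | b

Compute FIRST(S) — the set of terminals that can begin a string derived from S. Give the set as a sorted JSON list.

Compute FIRST by fixpoint:
round 1:
  A via A→a B b: +{a}
  A via A→c b: +{c}
  B via B→c: +{c}
  C via C→b: +{b}
  S via S→a: +{a}
  S via S→c A: +{c}
  S: {a,c}  A: {a,c}  B: {c}  C: {b}
round 2: — fixpoint
  S: {a,c}  A: {a,c}  B: {c}  C: {b}

FIRST(S) = ["a", "c"]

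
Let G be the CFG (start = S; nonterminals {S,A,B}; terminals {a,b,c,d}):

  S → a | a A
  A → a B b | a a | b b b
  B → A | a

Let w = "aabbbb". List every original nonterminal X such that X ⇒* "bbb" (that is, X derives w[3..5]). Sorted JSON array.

CNF form of G:
  S -> T0 A | a
  A -> T0 T0 | T0 X2 | T1 X3
  B -> T0 T0 | T0 X4 | T1 X5 | a
  T0 -> a
  T1 -> b
  X2 -> B T1
  X3 -> T1 T1
  X4 -> B T1
  X5 -> T1 T1

Fill CYK table bottom-up (cells [i..j] with 3 ≤ i ≤ j ≤ 5 only):
  T[3,3] 'b' = {T1}  orig:{}
  T[4,4] 'b' = {T1}  orig:{}
  T[5,5] 'b' = {T1}  orig:{}
  T[3,4] 'bb' = {X3,X5}  orig:{}
  T[4,5] 'bb' = {X3,X5}  orig:{}
  T[3,5] 'bbb' = {A,B}

Original NTs in T[3,5] deriving "bbb": ["A", "B"]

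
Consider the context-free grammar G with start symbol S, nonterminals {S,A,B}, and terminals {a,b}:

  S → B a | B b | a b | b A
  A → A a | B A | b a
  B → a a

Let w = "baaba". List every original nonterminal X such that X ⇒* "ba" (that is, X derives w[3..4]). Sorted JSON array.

Convert to CNF:
  S -> B T0 | B T1 | T0 T1 | T1 A
  A -> A T0 | B A | T1 T0
  B -> T0 T0
  T0 -> a
  T1 -> b

CYK fill — only the sub-triangle for w[3..4]:
  T[3,3] 'b' = {T1}  orig:{}
  T[4,4] 'a' = {T0}  orig:{}
  T[3,4] 'ba' = {A}

Original NTs in T[3,4] deriving "ba": ["A"]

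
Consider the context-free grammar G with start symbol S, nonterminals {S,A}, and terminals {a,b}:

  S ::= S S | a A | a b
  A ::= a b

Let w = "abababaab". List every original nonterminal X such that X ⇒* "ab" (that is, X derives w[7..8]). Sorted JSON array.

CNF form of G:
  S -> S S | T0 A | T0 T1
  A -> T0 T1
  T0 -> a
  T1 -> b

CYK fill (cells [i..j] with 7 ≤ i ≤ j ≤ 8 only):
  T[7,7] 'a' = {T0}  orig:{}
  T[8,8] 'b' = {T1}  orig:{}
  T[7,8] 'ab' = {A,S}

Original NTs in T[7,8] deriving "ab": ["A", "S"]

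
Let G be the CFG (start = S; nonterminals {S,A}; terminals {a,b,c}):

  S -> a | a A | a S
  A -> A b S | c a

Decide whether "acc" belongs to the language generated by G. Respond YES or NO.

CNF form of G:
  S -> T2 A | T2 S | a
  A -> A X3 | T1 T2
  T0 -> b
  T1 -> c
  T2 -> a
  X3 -> T0 S

Fill CYK table bottom-up:
  [0..0]={S,T2}  "a"  orig:{S}
  [1..1]={T1}  "c"  orig:{}
  [2..2]={T1}  "c"  orig:{}
  [0..1]=∅  "ac"
  [1..2]=∅  "cc"
  [0..2]=∅  "acc"

S ∉ T[0,2] ⇒ NO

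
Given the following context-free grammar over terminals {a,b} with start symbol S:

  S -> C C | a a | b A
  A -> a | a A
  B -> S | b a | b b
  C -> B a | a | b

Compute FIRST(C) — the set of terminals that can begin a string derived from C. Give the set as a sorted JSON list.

Compute FIRST by fixpoint:
pass 1:
  A via A→a: +{a}
  B via B→b a: +{b}
  C via C→B a: +{b}
  C via C→a: +{a}
  S via S→C C: +{a,b}
  FIRST(S)={a,b}  FIRST(A)={a}  FIRST(B)={b}  FIRST(C)={a,b}
pass 2:
  B via B→S: +{a}
  FIRST(S)={a,b}  FIRST(A)={a}  FIRST(B)={a,b}  FIRST(C)={a,b}
pass 3: (stable)
  FIRST(S)={a,b}  FIRST(A)={a}  FIRST(B)={a,b}  FIRST(C)={a,b}

FIRST(C) = ["a", "b"]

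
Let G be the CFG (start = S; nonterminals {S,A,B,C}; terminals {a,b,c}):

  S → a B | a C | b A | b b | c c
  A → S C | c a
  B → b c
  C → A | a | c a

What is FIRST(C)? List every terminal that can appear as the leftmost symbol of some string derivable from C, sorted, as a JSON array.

Compute FIRST by fixpoint:
iter 1:
  A via A→c a: +{c}
  B via B→b c: +{b}
  C via C→A: +{c}
  C via C→a: +{a}
  S via S→a B: +{a}
  S via S→b A: +{b}
  S via S→c c: +{c}
  S: {a,b,c}  A: {c}  B: {b}  C: {a,c}
iter 2:
  A via A→S C: +{a,b}
  C via C→A: +{b}
  S: {a,b,c}  A: {a,b,c}  B: {b}  C: {a,b,c}
iter 3: done
  S: {a,b,c}  A: {a,b,c}  B: {b}  C: {a,b,c}

FIRST(C) = ["a", "b", "c"]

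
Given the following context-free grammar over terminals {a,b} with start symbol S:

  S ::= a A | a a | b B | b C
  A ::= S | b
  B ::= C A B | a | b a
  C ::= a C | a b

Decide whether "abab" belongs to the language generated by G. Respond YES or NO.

CNF form of G:
  S -> T0 A | T0 T0 | T1 B | T1 C
  A -> T0 A | T0 T0 | T1 B | T1 C | b
  B -> C X2 | T1 T0 | a
  C -> T0 C | T0 T1
  T0 -> a
  T1 -> b
  X2 -> A B

CYK table (by increasing span):
  T[0,0] 'a' = {B,T0}  orig:{B}
  T[1,1] 'b' = {A,T1}  orig:{A}
  T[2,2] 'a' = {B,T0}  orig:{B}
  T[3,3] 'b' = {A,T1}  orig:{A}
  T[0,1] 'ab' = {A,C,S}
  T[1,2] 'ba' = {A,B,S,X2}  orig:{A,B,S}
  T[2,3] 'ab' = {A,C,S}
  T[0,2] 'aba' = {A,S,X2}  orig:{A,S}
  T[1,3] 'bab' = {A,S}
  T[0,3] 'abab' = {A,S}

S ∈ T[0,3] ⇒ YES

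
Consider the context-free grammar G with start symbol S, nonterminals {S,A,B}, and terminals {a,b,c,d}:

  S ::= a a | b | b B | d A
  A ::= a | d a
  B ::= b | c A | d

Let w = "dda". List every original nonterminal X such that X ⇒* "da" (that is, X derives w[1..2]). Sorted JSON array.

Convert to CNF:
  S -> T0 A | T1 T1 | T3 B | b
  A -> T0 T1 | a
  B -> T2 A | b | d
  T0 -> d
  T1 -> a
  T2 -> c
  T3 -> b

CYK table (by increasing span) (cells [i..j] with 1 ≤ i ≤ j ≤ 2 only):
  T[1,1] 'd' = {B,T0}  orig:{B}
  T[2,2] 'a' = {A,T1}  orig:{A}
  T[1,2] 'da' = {A,S}

Original NTs in T[1,2] deriving "da": ["A", "S"]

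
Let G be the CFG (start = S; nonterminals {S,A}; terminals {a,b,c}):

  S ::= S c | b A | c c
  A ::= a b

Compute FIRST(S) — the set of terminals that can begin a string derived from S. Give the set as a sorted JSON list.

FIRST iteration:
round 1:
  A via A→a b: +{a}
  S via S→b A: +{b}
  S via S→c c: +{c}
  S: {b,c}  A: {a}
round 2: (stable)
  S: {b,c}  A: {a}

FIRST(S) = ["b", "c"]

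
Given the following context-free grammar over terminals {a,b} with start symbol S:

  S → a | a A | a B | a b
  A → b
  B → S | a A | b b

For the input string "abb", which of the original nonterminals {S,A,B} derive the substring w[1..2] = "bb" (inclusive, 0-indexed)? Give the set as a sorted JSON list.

Convert to CNF:
  S -> T0 A | T0 B | T0 T1 | a
  A -> b
  B -> T0 A | T0 B | T0 T1 | T1 T1 | a
  T0 -> a
  T1 -> b

Fill CYK table bottom-up (cells [i..j] with 1 ≤ i ≤ j ≤ 2 only):
  T[1,1] 'b' = {A,T1}  orig:{A}
  T[2,2] 'b' = {A,T1}  orig:{A}
  T[1,2] 'bb' = {B}

Original NTs in T[1,2] deriving "bb": ["B"]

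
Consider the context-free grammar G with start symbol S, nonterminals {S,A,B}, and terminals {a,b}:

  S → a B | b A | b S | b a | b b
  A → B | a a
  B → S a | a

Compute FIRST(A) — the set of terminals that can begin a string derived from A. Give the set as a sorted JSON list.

Compute FIRST by fixpoint:
round 1:
  A via A→a a: +{a}
  B via B→a: +{a}
  S via S→a B: +{a}
  S via S→b A: +{b}
  FIRST(S)={a,b}  FIRST(A)={a}  FIRST(B)={a}
round 2:
  B via B→S a: +{b}
  FIRST(S)={a,b}  FIRST(A)={a}  FIRST(B)={a,b}
round 3:
  A via A→B: +{b}
  FIRST(S)={a,b}  FIRST(A)={a,b}  FIRST(B)={a,b}
round 4: done
  FIRST(S)={a,b}  FIRST(A)={a,b}  FIRST(B)={a,b}

FIRST(A) = ["a", "b"]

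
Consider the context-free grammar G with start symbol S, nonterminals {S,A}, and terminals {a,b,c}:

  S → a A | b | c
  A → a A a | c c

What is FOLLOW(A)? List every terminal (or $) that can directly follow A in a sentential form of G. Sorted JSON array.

FIRST iteration:
iter 1:
  A via A→a A a: +{a}
  A via A→c c: +{c}
  S via S→a A: +{a}
  S via S→b: +{b}
  S via S→c: +{c}
  S: {a,b,c}  A: {a,c}
iter 2: done
  S: {a,b,c}  A: {a,c}

Compute FOLLOW by fixpoint:
seed FOLLOW(S) with $
pass 1:
  A→a A a: FOLLOW(A) ⊇ FIRST(a) = {a}; new: +{a}
  S→a A: FOLLOW(A) ⊇ FOLLOW(S) ⊇ {$}; new: +{$}
  S: {$}  A: {$,a}
pass 2: done
  S: {$}  A: {$,a}

FOLLOW(A) = ["$", "a"]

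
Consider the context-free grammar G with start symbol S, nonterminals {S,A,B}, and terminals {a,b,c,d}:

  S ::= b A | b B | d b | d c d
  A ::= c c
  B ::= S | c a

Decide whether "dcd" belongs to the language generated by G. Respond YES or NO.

Convert to CNF:
  S -> T1 A | T1 B | T3 T1 | T3 X5
  A -> T0 T0
  B -> T0 T2 | T1 A | T1 B | T3 T1 | T3 X4
  T0 -> c
  T1 -> b
  T2 -> a
  T3 -> d
  X4 -> T0 T3
  X5 -> T0 T3

CYK table (by increasing span):
  [0..0]={T3}  "d"  orig:{}
  [1..1]={T0}  "c"  orig:{}
  [2..2]={T3}  "d"  orig:{}
  [0..1]=∅  "dc"
  [1..2]={X4,X5}  "cd"  orig:{}
  [0..2]={B,S}  "dcd"

S ∈ T[0,2] ⇒ YES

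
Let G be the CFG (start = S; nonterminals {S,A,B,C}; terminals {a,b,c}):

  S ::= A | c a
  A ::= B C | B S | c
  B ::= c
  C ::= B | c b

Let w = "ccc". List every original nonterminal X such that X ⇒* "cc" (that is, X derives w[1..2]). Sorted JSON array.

CNF form of G:
  S -> B C | B S | T0 T2 | c
  A -> B C | B S | c
  B -> c
  C -> T0 T1 | c
  T0 -> c
  T1 -> b
  T2 -> a

CYK table (by increasing span) — only the sub-triangle for w[1..2]:
  [1..1]={A,B,C,S,T0}  "c"  orig:{A,B,C,S}
  [2..2]={A,B,C,S,T0}  "c"  orig:{A,B,C,S}
  [1..2]={A,S}  "cc"

Original NTs in T[1,2] deriving "cc": ["A", "S"]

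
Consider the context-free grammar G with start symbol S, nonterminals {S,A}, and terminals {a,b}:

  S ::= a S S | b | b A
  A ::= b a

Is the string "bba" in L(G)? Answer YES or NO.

CNF form of G:
  S -> T0 A | T1 X2 | b
  A -> T0 T1
  T0 -> b
  T1 -> a
  X2 -> S S

Fill CYK table bottom-up:
  cell(0,0) b: {S,T0}  orig:{S}
  cell(1,1) b: {S,T0}  orig:{S}
  cell(2,2) a: {T1}  orig:{}
  cell(0,1) bb: {X2}  orig:{}
  cell(1,2) ba: {A}
  cell(0,2) bba: {S}

S ∈ T[0,2] ⇒ YES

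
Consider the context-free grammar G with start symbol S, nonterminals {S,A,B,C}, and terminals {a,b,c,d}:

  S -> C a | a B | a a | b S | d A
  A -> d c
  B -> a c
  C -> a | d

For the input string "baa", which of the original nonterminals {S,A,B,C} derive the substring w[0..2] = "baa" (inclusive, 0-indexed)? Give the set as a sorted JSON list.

CNF form of G:
  S -> C T2 | T0 A | T2 B | T2 T2 | T3 S
  A -> T0 T1
  B -> T2 T1
  C -> a | d
  T0 -> d
  T1 -> c
  T2 -> a
  T3 -> b

CYK fill (cells [i..j] with 0 ≤ i ≤ j ≤ 2 only):
  cell(0,0) b: {T3}  orig:{}
  cell(1,1) a: {C,T2}  orig:{C}
  cell(2,2) a: {C,T2}  orig:{C}
  cell(0,1) ba: ∅
  cell(1,2) aa: {S}
  cell(0,2) baa: {S}

Original NTs in T[0,2] deriving "baa": ["S"]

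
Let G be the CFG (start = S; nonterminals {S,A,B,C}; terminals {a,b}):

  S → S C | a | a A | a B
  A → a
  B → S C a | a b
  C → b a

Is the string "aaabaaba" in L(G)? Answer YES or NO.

Convert to CNF:
  S -> S C | T0 A | T0 B | a
  A -> a
  B -> S X2 | T0 T1
  C -> T1 T0
  T0 -> a
  T1 -> b
  X2 -> C T0

CYK table (by increasing span):
  [0..0]={A,S,T0}  "a"  orig:{A,S}
  [1..1]={A,S,T0}  "a"  orig:{A,S}
  [2..2]={A,S,T0}  "a"  orig:{A,S}
  [3..3]={T1}  "b"  orig:{}
  [4..4]={A,S,T0}  "a"  orig:{A,S}
  [5..5]={A,S,T0}  "a"  orig:{A,S}
  [6..6]={T1}  "b"  orig:{}
  [7..7]={A,S,T0}  "a"  orig:{A,S}
  [0..1]={S}  "aa"
  [1..2]={S}  "aa"
  [2..3]={B}  "ab"
  [3..4]={C}  "ba"
  [4..5]={S}  "aa"
  [5..6]={B}  "ab"
  [6..7]={C}  "ba"
  [0..2]=∅  "aaa"
  [1..3]={S}  "aab"
  [2..4]={S}  "aba"
  [3..5]={X2}  "baa"  orig:{}
  [4..6]={S}  "aab"
  [5..7]={S}  "aba"
  [0..3]=∅  "aaab"
  [1..4]={S}  "aaba"
  [2..5]={B}  "abaa"
  [3..6]=∅  "baab"
  [4..7]={S}  "aaba"
  [0..4]=∅  "aaaba"
  [1..5]={B,S}  "aabaa"
  [2..6]=∅  "abaab"
  [3..7]=∅  "baaba"
  [0..5]={S}  "aaabaa"
  [1..6]=∅  "aabaab"
  [2..7]=∅  "abaaba"
  [0..6]=∅  "aaabaab"
  [1..7]={S}  "aabaaba"
  [0..7]={S}  "aaabaaba"

S ∈ T[0,7] ⇒ YES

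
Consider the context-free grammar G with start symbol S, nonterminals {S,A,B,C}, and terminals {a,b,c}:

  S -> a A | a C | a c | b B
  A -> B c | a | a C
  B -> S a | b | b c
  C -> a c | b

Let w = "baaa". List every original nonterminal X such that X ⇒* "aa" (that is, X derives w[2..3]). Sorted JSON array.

Convert to CNF:
  S -> T1 A | T1 C | T1 T0 | T2 B
  A -> B T0 | T1 C | a
  B -> S T1 | T2 T0 | b
  C -> T1 T0 | b
  T0 -> c
  T1 -> a
  T2 -> b

Fill CYK table bottom-up — only the sub-triangle for w[2..3]:
  cell(2,2) a: {A,T1}  orig:{A}
  cell(3,3) a: {A,T1}  orig:{A}
  cell(2,3) aa: {S}

Original NTs in T[2,3] deriving "aa": ["S"]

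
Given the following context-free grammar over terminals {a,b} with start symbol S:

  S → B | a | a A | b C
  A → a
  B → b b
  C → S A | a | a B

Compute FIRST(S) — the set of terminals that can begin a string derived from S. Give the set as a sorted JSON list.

FIRST iteration:
[1]
  A via A→a: +{a}
  B via B→b b: +{b}
  C via C→a: +{a}
  S via S→B: +{b}
  S via S→a: +{a}
  FIRST[S]={a,b}  FIRST[A]={a}  FIRST[B]={b}  FIRST[C]={a}
[2]
  C via C→S A: +{b}
  FIRST[S]={a,b}  FIRST[A]={a}  FIRST[B]={b}  FIRST[C]={a,b}
[3] done
  FIRST[S]={a,b}  FIRST[A]={a}  FIRST[B]={b}  FIRST[C]={a,b}

FIRST(S) = ["a", "b"]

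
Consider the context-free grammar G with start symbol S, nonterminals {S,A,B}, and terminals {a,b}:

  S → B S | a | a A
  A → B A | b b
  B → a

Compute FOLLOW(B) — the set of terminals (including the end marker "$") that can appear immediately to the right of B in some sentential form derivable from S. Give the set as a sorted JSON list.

FIRST sets, iterate to fixpoint:
iter 1:
  A via A→b b: +{b}
  B via B→a: +{a}
  S via S→B S: +{a}
  FIRST[S]={a}  FIRST[A]={b}  FIRST[B]={a}
iter 2:
  A via A→B A: +{a}
  FIRST[S]={a}  FIRST[A]={a,b}  FIRST[B]={a}
iter 3: done
  FIRST[S]={a}  FIRST[A]={a,b}  FIRST[B]={a}

Compute FOLLOW by fixpoint:
initialize: $ ∈ FOLLOW(S)
pass 1:
  A→B A: FOLLOW(B) ⊇ FIRST(A) = {a,b}; new: +{a,b}
  S→a A: FOLLOW(A) ⊇ FOLLOW(S) ⊇ {$}; new: +{$}
  S: {$}  A: {$}  B: {a,b}
pass 2: (stable)
  S: {$}  A: {$}  B: {a,b}

FOLLOW(B) = ["a", "b"]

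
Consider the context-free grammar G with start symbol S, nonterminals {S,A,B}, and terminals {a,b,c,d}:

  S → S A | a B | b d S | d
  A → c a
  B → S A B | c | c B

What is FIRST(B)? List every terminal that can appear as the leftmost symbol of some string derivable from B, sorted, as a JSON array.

FIRST iteration:
iter 1:
  A via A→c a: +{c}
  B via B→c: +{c}
  S via S→a B: +{a}
  S via S→b d S: +{b}
  S via S→d: +{d}
  S: {a,b,d}  A: {c}  B: {c}
iter 2:
  B via B→S A B: +{a,b,d}
  S: {a,b,d}  A: {c}  B: {a,b,c,d}
iter 3: — fixpoint
  S: {a,b,d}  A: {c}  B: {a,b,c,d}

FIRST(B) = ["a", "b", "c", "d"]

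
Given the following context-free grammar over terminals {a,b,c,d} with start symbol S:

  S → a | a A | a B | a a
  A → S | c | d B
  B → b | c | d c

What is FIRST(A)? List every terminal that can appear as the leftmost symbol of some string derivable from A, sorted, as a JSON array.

Compute FIRST by fixpoint:
iter 1:
  A via A→c: +{c}
  A via A→d B: +{d}
  B via B→b: +{b}
  B via B→c: +{c}
  B via B→d c: +{d}
  S via S→a: +{a}
  S: {a}  A: {c,d}  B: {b,c,d}
iter 2:
  A via A→S: +{a}
  S: {a}  A: {a,c,d}  B: {b,c,d}
iter 3: (no change)
  S: {a}  A: {a,c,d}  B: {b,c,d}

FIRST(A) = ["a", "c", "d"]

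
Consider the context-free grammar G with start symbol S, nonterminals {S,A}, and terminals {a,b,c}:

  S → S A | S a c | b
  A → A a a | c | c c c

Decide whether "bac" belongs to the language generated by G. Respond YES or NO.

Convert to CNF:
  S -> S A | S X4 | b
  A -> A X2 | T1 X3 | c
  T0 -> a
  T1 -> c
  X2 -> T0 T0
  X3 -> T1 T1
  X4 -> T0 T1

CYK table (by increasing span):
  [0..0]={S}  "b"
  [1..1]={T0}  "a"  orig:{}
  [2..2]={A,T1}  "c"  orig:{A}
  [0..1]=∅  "ba"
  [1..2]={X4}  "ac"  orig:{}
  [0..2]={S}  "bac"

S ∈ T[0,2] ⇒ YES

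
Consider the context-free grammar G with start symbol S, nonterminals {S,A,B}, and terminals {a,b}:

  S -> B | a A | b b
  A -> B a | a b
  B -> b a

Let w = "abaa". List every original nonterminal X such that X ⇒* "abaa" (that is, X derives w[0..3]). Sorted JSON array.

Convert to CNF:
  S -> T0 A | T1 T0 | T1 T1
  A -> B T0 | T0 T1
  B -> T1 T0
  T0 -> a
  T1 -> b

CYK fill — only the sub-triangle for w[0..3]:
  cell(0,0) a: {T0}  orig:{}
  cell(1,1) b: {T1}  orig:{}
  cell(2,2) a: {T0}  orig:{}
  cell(3,3) a: {T0}  orig:{}
  cell(0,1) ab: {A}
  cell(1,2) ba: {B,S}
  cell(2,3) aa: ∅
  cell(0,2) aba: ∅
  cell(1,3) baa: {A}
  cell(0,3) abaa: {S}

Original NTs in T[0,3] deriving "abaa": ["S"]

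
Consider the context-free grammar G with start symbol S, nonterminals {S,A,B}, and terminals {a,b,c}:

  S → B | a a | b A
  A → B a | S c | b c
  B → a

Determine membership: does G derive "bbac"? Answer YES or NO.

Convert to CNF:
  S -> T0 T0 | T2 A | a
  A -> B T0 | S T1 | T2 T1
  B -> a
  T0 -> a
  T1 -> c
  T2 -> b

Fill CYK table bottom-up:
  T[0,0] 'b' = {T2}  orig:{}
  T[1,1] 'b' = {T2}  orig:{}
  T[2,2] 'a' = {B,S,T0}  orig:{B,S}
  T[3,3] 'c' = {T1}  orig:{}
  T[0,1] 'bb' = ∅
  T[1,2] 'ba' = ∅
  T[2,3] 'ac' = {A}
  T[0,2] 'bba' = ∅
  T[1,3] 'bac' = {S}
  T[0,3] 'bbac' = ∅

S ∉ T[0,3] ⇒ NO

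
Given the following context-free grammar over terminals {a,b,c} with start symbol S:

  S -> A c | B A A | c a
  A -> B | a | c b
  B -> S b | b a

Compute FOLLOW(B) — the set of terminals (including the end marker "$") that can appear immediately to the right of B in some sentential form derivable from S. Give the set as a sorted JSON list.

Compute FIRST by fixpoint:
round 1:
  A via A→a: +{a}
  A via A→c b: +{c}
  B via B→b a: +{b}
  S via S→A c: +{a,c}
  S via S→B A A: +{b}
  FIRST(S)={a,b,c}  FIRST(A)={a,c}  FIRST(B)={b}
round 2:
  A via A→B: +{b}
  B via B→S b: +{a,c}
  FIRST(S)={a,b,c}  FIRST(A)={a,b,c}  FIRST(B)={a,b,c}
round 3: — fixpoint
  FIRST(S)={a,b,c}  FIRST(A)={a,b,c}  FIRST(B)={a,b,c}

FOLLOW sets:
FOLLOW(S) := {$}
round 1:
  B→S b: FOLLOW(S) ⊇ FIRST(b) = {b}; new: +{b}
  S→A c: FOLLOW(A) ⊇ FIRST(c) = {c}; new: +{c}
  S→B A A: FOLLOW(B) ⊇ FIRST(A) = {a,b,c}; new: +{a,b,c}
  S→B A A: FOLLOW(A) ⊇ FIRST(A) = {a,b,c}; new: +{a,b}
  S→B A A: FOLLOW(A) ⊇ FOLLOW(S) ⊇ {$,b}; new: +{$}
  FOLLOW[S]={$,b}  FOLLOW[A]={$,a,b,c}  FOLLOW[B]={a,b,c}
round 2:
  A→B: FOLLOW(B) ⊇ FOLLOW(A) ⊇ {$,a,b,c}; new: +{$}
  FOLLOW[S]={$,b}  FOLLOW[A]={$,a,b,c}  FOLLOW[B]={$,a,b,c}
round 3: — fixpoint
  FOLLOW[S]={$,b}  FOLLOW[A]={$,a,b,c}  FOLLOW[B]={$,a,b,c}

FOLLOW(B) = ["$", "a", "b", "c"]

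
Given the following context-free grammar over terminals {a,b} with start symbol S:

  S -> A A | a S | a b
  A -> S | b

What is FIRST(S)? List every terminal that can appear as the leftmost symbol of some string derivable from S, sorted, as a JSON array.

FIRST iteration:
pass 1:
  A via A→b: +{b}
  S via S→A A: +{b}
  S via S→a S: +{a}
  FIRST[S]={a,b}  FIRST[A]={b}
pass 2:
  A via A→S: +{a}
  FIRST[S]={a,b}  FIRST[A]={a,b}
pass 3: (stable)
  FIRST[S]={a,b}  FIRST[A]={a,b}

FIRST(S) = ["a", "b"]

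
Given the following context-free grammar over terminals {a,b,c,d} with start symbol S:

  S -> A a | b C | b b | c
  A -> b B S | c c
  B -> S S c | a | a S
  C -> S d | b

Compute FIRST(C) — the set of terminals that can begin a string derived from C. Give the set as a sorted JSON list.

FIRST sets, iterate to fixpoint:
round 1:
  A via A→b B S: +{b}
  A via A→c c: +{c}
  B via B→a: +{a}
  C via C→b: +{b}
  S via S→A a: +{b,c}
  FIRST(S)={b,c}  FIRST(A)={b,c}  FIRST(B)={a}  FIRST(C)={b}
round 2:
  B via B→S S c: +{b,c}
  C via C→S d: +{c}
  FIRST(S)={b,c}  FIRST(A)={b,c}  FIRST(B)={a,b,c}  FIRST(C)={b,c}
round 3: (stable)
  FIRST(S)={b,c}  FIRST(A)={b,c}  FIRST(B)={a,b,c}  FIRST(C)={b,c}

FIRST(C) = ["b", "c"]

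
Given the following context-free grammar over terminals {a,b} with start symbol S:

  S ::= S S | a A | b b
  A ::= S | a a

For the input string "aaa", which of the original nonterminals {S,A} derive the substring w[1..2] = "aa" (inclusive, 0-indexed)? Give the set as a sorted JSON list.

Convert to CNF:
  S -> S S | T0 A | T1 T1
  A -> S S | T0 A | T0 T0 | T1 T1
  T0 -> a
  T1 -> b

CYK fill (cells [i..j] with 1 ≤ i ≤ j ≤ 2 only):
  [1..1]={T0}  "a"  orig:{}
  [2..2]={T0}  "a"  orig:{}
  [1..2]={A}  "aa"

Original NTs in T[1,2] deriving "aa": ["A"]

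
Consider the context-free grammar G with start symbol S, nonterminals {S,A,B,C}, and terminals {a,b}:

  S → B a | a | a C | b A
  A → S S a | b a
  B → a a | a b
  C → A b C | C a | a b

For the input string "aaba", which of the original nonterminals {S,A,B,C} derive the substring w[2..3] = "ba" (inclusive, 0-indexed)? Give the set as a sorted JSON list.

CNF form of G:
  S -> B T0 | T0 C | T1 A | a
  A -> S X2 | T1 T0
  B -> T0 T0 | T0 T1
  C -> A X3 | C T0 | T0 T1
  T0 -> a
  T1 -> b
  X2 -> S T0
  X3 -> T1 C

Fill CYK table bottom-up (cells [i..j] with 2 ≤ i ≤ j ≤ 3 only):
  [2..2]={T1}  "b"  orig:{}
  [3..3]={S,T0}  "a"  orig:{S}
  [2..3]={A}  "ba"

Original NTs in T[2,3] deriving "ba": ["A"]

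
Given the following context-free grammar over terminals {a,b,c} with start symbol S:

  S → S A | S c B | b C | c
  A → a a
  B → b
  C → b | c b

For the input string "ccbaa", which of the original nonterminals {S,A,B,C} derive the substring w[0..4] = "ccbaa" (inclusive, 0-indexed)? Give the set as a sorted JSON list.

Convert to CNF:
  S -> S A | S X3 | T2 C | c
  A -> T0 T0
  B -> b
  C -> T1 T2 | b
  T0 -> a
  T1 -> c
  T2 -> b
  X3 -> T1 B

CYK table (by increasing span), restricted to cells inside w[0..4]:
  T[0,0] 'c' = {S,T1}  orig:{S}
  T[1,1] 'c' = {S,T1}  orig:{S}
  T[2,2] 'b' = {B,C,T2}  orig:{B,C}
  T[3,3] 'a' = {T0}  orig:{}
  T[4,4] 'a' = {T0}  orig:{}
  T[0,1] 'cc' = ∅
  T[1,2] 'cb' = {C,X3}  orig:{C}
  T[2,3] 'ba' = ∅
  T[3,4] 'aa' = {A}
  T[0,2] 'ccb' = {S}
  T[1,3] 'cba' = ∅
  T[2,4] 'baa' = ∅
  T[0,3] 'ccba' = ∅
  T[1,4] 'cbaa' = ∅
  T[0,4] 'ccbaa' = {S}

Original NTs in T[0,4] deriving "ccbaa": ["S"]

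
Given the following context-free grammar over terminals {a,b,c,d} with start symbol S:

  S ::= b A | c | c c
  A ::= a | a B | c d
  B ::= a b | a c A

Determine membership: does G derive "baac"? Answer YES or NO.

Convert to CNF:
  S -> T1 T1 | T3 A | c
  A -> T0 B | T1 T2 | a
  B -> T0 T3 | T0 X4
  T0 -> a
  T1 -> c
  T2 -> d
  T3 -> b
  X4 -> T1 A

Fill CYK table bottom-up:
  T[0,0] 'b' = {T3}  orig:{}
  T[1,1] 'a' = {A,T0}  orig:{A}
  T[2,2] 'a' = {A,T0}  orig:{A}
  T[3,3] 'c' = {S,T1}  orig:{S}
  T[0,1] 'ba' = {S}
  T[1,2] 'aa' = ∅
  T[2,3] 'ac' = ∅
  T[0,2] 'baa' = ∅
  T[1,3] 'aac' = ∅
  T[0,3] 'baac' = ∅

S ∉ T[0,3] ⇒ NO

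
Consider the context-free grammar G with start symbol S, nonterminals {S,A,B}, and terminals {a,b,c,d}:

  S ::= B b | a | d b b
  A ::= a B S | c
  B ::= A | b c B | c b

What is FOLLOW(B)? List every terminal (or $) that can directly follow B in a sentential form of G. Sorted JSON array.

Compute FIRST by fixpoint:
iter 1:
  A via A→a B S: +{a}
  A via A→c: +{c}
  B via B→A: +{a,c}
  B via B→b c B: +{b}
  S via S→B b: +{a,b,c}
  S via S→d b b: +{d}
  S: {a,b,c,d}  A: {a,c}  B: {a,b,c}
iter 2: done
  S: {a,b,c,d}  A: {a,c}  B: {a,b,c}

FOLLOW sets:
initialize: $ ∈ FOLLOW(S)
iter 1:
  A→a B S: FOLLOW(B) ⊇ FIRST(S) = {a,b,c,d}; new: +{a,b,c,d}
  B→A: FOLLOW(A) ⊇ FOLLOW(B) ⊇ {a,b,c,d}; new: +{a,b,c,d}
  FOLLOW(S)={$}  FOLLOW(A)={a,b,c,d}  FOLLOW(B)={a,b,c,d}
iter 2:
  A→a B S: FOLLOW(S) ⊇ FOLLOW(A) ⊇ {a,b,c,d}; new: +{a,b,c,d}
  FOLLOW(S)={$,a,b,c,d}  FOLLOW(A)={a,b,c,d}  FOLLOW(B)={a,b,c,d}
iter 3: — fixpoint
  FOLLOW(S)={$,a,b,c,d}  FOLLOW(A)={a,b,c,d}  FOLLOW(B)={a,b,c,d}

FOLLOW(B) = ["a", "b", "c", "d"]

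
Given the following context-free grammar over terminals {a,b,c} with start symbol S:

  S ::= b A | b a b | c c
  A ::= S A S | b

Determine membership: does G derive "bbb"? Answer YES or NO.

Convert to CNF:
  S -> T0 A | T0 X4 | T2 T2
  A -> S X3 | b
  T0 -> b
  T1 -> a
  T2 -> c
  X3 -> A S
  X4 -> T1 T0

CYK fill:
  [0..0]={A,T0}  "b"  orig:{A}
  [1..1]={A,T0}  "b"  orig:{A}
  [2..2]={A,T0}  "b"  orig:{A}
  [0..1]={S}  "bb"
  [1..2]={S}  "bb"
  [0..2]={X3}  "bbb"  orig:{}

S ∉ T[0,2] ⇒ NO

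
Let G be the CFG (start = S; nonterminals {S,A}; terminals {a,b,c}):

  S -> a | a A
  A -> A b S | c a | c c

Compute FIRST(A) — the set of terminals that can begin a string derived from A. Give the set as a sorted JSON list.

Compute FIRST by fixpoint:
pass 1:
  A via A→c a: +{c}
  S via S→a: +{a}
  S: {a}  A: {c}
pass 2: (stable)
  S: {a}  A: {c}

FIRST(A) = ["c"]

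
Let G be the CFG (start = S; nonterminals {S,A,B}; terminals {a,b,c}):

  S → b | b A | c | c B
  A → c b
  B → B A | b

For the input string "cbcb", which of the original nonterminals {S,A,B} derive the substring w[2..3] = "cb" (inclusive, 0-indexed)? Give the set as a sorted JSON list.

Convert to CNF:
  S -> T0 B | T1 A | b | c
  A -> T0 T1
  B -> B A | b
  T0 -> c
  T1 -> b

CYK table (by increasing span), restricted to cells inside w[2..3]:
  T[2,2] 'c' = {S,T0}  orig:{S}
  T[3,3] 'b' = {B,S,T1}  orig:{B,S}
  T[2,3] 'cb' = {A,S}

Original NTs in T[2,3] deriving "cb": ["A", "S"]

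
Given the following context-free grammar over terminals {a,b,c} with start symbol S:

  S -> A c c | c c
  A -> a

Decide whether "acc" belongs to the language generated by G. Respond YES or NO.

CNF form of G:
  S -> A X1 | T0 T0
  A -> a
  T0 -> c
  X1 -> T0 T0

CYK table (by increasing span):
  T[0,0] 'a' = {A}
  T[1,1] 'c' = {T0}  orig:{}
  T[2,2] 'c' = {T0}  orig:{}
  T[0,1] 'ac' = ∅
  T[1,2] 'cc' = {S,X1}  orig:{S}
  T[0,2] 'acc' = {S}

S ∈ T[0,2] ⇒ YES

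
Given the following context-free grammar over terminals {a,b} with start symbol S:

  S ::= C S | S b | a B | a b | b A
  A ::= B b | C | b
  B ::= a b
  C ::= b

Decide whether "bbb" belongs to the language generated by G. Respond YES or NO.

CNF form of G:
  S -> C S | S T0 | T0 A | T1 B | T1 T0
  A -> B T0 | b
  B -> T1 T0
  C -> b
  T0 -> b
  T1 -> a

Fill CYK table bottom-up:
  [0..0]={A,C,T0}  "b"  orig:{A,C}
  [1..1]={A,C,T0}  "b"  orig:{A,C}
  [2..2]={A,C,T0}  "b"  orig:{A,C}
  [0..1]={S}  "bb"
  [1..2]={S}  "bb"
  [0..2]={S}  "bbb"

S ∈ T[0,2] ⇒ YES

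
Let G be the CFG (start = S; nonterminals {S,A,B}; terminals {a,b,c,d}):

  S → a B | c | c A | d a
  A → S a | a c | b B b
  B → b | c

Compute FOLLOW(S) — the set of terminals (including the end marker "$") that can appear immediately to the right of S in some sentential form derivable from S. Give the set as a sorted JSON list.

Compute FIRST by fixpoint:
iter 1:
  A via A→a c: +{a}
  A via A→b B b: +{b}
  B via B→b: +{b}
  B via B→c: +{c}
  S via S→a B: +{a}
  S via S→c: +{c}
  S via S→d a: +{d}
  FIRST(S)={a,c,d}  FIRST(A)={a,b}  FIRST(B)={b,c}
iter 2:
  A via A→S a: +{c,d}
  FIRST(S)={a,c,d}  FIRST(A)={a,b,c,d}  FIRST(B)={b,c}
iter 3: (no change)
  FIRST(S)={a,c,d}  FIRST(A)={a,b,c,d}  FIRST(B)={b,c}

Compute FOLLOW by fixpoint:
seed FOLLOW(S) with $
pass 1:
  A→S a: FOLLOW(S) ⊇ FIRST(a) = {a}; new: +{a}
  A→b B b: FOLLOW(B) ⊇ FIRST(b) = {b}; new: +{b}
  S→a B: FOLLOW(B) ⊇ FOLLOW(S) ⊇ {$,a}; new: +{$,a}
  S→c A: FOLLOW(A) ⊇ FOLLOW(S) ⊇ {$,a}; new: +{$,a}
  S: {$,a}  A: {$,a}  B: {$,a,b}
pass 2: — fixpoint
  S: {$,a}  A: {$,a}  B: {$,a,b}

FOLLOW(S) = ["$", "a"]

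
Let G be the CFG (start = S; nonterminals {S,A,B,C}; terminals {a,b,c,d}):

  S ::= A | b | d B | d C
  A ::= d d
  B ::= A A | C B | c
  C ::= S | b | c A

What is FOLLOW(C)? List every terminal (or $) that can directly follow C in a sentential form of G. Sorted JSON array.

FIRST iteration:
iter 1:
  A via A→d d: +{d}
  B via B→A A: +{d}
  B via B→c: +{c}
  C via C→b: +{b}
  C via C→c A: +{c}
  S via S→A: +{d}
  S via S→b: +{b}
  FIRST(S)={b,d}  FIRST(A)={d}  FIRST(B)={c,d}  FIRST(C)={b,c}
iter 2:
  B via B→C B: +{b}
  C via C→S: +{d}
  FIRST(S)={b,d}  FIRST(A)={d}  FIRST(B)={b,c,d}  FIRST(C)={b,c,d}
iter 3: done
  FIRST(S)={b,d}  FIRST(A)={d}  FIRST(B)={b,c,d}  FIRST(C)={b,c,d}

FOLLOW iteration:
FOLLOW(S) := {$}
round 1:
  B→A A: FOLLOW(A) ⊇ FIRST(A) = {d}; new: +{d}
  B→C B: FOLLOW(C) ⊇ FIRST(B) = {b,c,d}; new: +{b,c,d}
  C→S: FOLLOW(S) ⊇ FOLLOW(C) ⊇ {b,c,d}; new: +{b,c,d}
  C→c A: FOLLOW(A) ⊇ FOLLOW(C) ⊇ {b,c,d}; new: +{b,c}
  S→A: FOLLOW(A) ⊇ FOLLOW(S) ⊇ {$,b,c,d}; new: +{$}
  S→d B: FOLLOW(B) ⊇ FOLLOW(S) ⊇ {$,b,c,d}; new: +{$,b,c,d}
  S→d C: FOLLOW(C) ⊇ FOLLOW(S) ⊇ {$,b,c,d}; new: +{$}
  FOLLOW[S]={$,b,c,d}  FOLLOW[A]={$,b,c,d}  FOLLOW[B]={$,b,c,d}  FOLLOW[C]={$,b,c,d}
round 2: done
  FOLLOW[S]={$,b,c,d}  FOLLOW[A]={$,b,c,d}  FOLLOW[B]={$,b,c,d}  FOLLOW[C]={$,b,c,d}

FOLLOW(C) = ["$", "b", "c", "d"]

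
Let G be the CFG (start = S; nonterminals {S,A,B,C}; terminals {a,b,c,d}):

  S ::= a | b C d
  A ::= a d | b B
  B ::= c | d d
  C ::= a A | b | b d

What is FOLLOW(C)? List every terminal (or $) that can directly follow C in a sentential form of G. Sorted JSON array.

FIRST iteration:
round 1:
  A via A→a d: +{a}
  A via A→b B: +{b}
  B via B→c: +{c}
  B via B→d d: +{d}
  C via C→a A: +{a}
  C via C→b: +{b}
  S via S→a: +{a}
  S via S→b C d: +{b}
  FIRST[S]={a,b}  FIRST[A]={a,b}  FIRST[B]={c,d}  FIRST[C]={a,b}
round 2: — fixpoint
  FIRST[S]={a,b}  FIRST[A]={a,b}  FIRST[B]={c,d}  FIRST[C]={a,b}

FOLLOW sets:
initialize: $ ∈ FOLLOW(S)
[1]
  S→b C d: FOLLOW(C) ⊇ FIRST(d) = {d}; new: +{d}
  FOLLOW[S]={$}  FOLLOW[A]={}  FOLLOW[B]={}  FOLLOW[C]={d}
[2]
  C→a A: FOLLOW(A) ⊇ FOLLOW(C) ⊇ {d}; new: +{d}
  FOLLOW[S]={$}  FOLLOW[A]={d}  FOLLOW[B]={}  FOLLOW[C]={d}
[3]
  A→b B: FOLLOW(B) ⊇ FOLLOW(A) ⊇ {d}; new: +{d}
  FOLLOW[S]={$}  FOLLOW[A]={d}  FOLLOW[B]={d}  FOLLOW[C]={d}
[4] — fixpoint
  FOLLOW[S]={$}  FOLLOW[A]={d}  FOLLOW[B]={d}  FOLLOW[C]={d}

FOLLOW(C) = ["d"]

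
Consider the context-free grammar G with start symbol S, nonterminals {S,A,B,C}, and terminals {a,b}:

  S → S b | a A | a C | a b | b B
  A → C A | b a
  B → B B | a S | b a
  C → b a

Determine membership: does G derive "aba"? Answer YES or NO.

Convert to CNF:
  S -> S T0 | T0 B | T1 A | T1 C | T1 T0
  A -> C A | T0 T1
  B -> B B | T0 T1 | T1 S
  C -> T0 T1
  T0 -> b
  T1 -> a

CYK fill:
  cell(0,0) a: {T1}  orig:{}
  cell(1,1) b: {T0}  orig:{}
  cell(2,2) a: {T1}  orig:{}
  cell(0,1) ab: {S}
  cell(1,2) ba: {A,B,C}
  cell(0,2) aba: {S}

S ∈ T[0,2] ⇒ YES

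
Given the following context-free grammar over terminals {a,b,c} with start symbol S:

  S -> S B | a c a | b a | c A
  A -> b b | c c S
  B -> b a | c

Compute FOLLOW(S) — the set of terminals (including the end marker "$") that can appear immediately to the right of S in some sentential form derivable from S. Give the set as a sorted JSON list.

Compute FIRST by fixpoint:
[1]
  A via A→b b: +{b}
  A via A→c c S: +{c}
  B via B→b a: +{b}
  B via B→c: +{c}
  S via S→a c a: +{a}
  S via S→b a: +{b}
  S via S→c A: +{c}
  S: {a,b,c}  A: {b,c}  B: {b,c}
[2] done
  S: {a,b,c}  A: {b,c}  B: {b,c}

FOLLOW iteration:
initialize: $ ∈ FOLLOW(S)
iter 1:
  S→S B: FOLLOW(S) ⊇ FIRST(B) = {b,c}; new: +{b,c}
  S→S B: FOLLOW(B) ⊇ FOLLOW(S) ⊇ {$,b,c}; new: +{$,b,c}
  S→c A: FOLLOW(A) ⊇ FOLLOW(S) ⊇ {$,b,c}; new: +{$,b,c}
  FOLLOW[S]={$,b,c}  FOLLOW[A]={$,b,c}  FOLLOW[B]={$,b,c}
iter 2: done
  FOLLOW[S]={$,b,c}  FOLLOW[A]={$,b,c}  FOLLOW[B]={$,b,c}

FOLLOW(S) = ["$", "b", "c"]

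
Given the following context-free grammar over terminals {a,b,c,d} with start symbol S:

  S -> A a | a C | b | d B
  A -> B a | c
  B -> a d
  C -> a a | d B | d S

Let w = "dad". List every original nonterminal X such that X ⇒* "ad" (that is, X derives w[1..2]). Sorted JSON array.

CNF form of G:
  S -> A T0 | T0 C | T1 B | b
  A -> B T0 | c
  B -> T0 T1
  C -> T0 T0 | T1 B | T1 S
  T0 -> a
  T1 -> d

Fill CYK table bottom-up, restricted to cells inside w[1..2]:
  T[1,1] 'a' = {T0}  orig:{}
  T[2,2] 'd' = {T1}  orig:{}
  T[1,2] 'ad' = {B}

Original NTs in T[1,2] deriving "ad": ["B"]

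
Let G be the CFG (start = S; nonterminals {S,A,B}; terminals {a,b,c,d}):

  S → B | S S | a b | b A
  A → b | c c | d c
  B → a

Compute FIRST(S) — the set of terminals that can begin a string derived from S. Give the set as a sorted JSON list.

Compute FIRST by fixpoint:
round 1:
  A via A→b: +{b}
  A via A→c c: +{c}
  A via A→d c: +{d}
  B via B→a: +{a}
  S via S→B: +{a}
  S via S→b A: +{b}
  FIRST[S]={a,b}  FIRST[A]={b,c,d}  FIRST[B]={a}
round 2: (stable)
  FIRST[S]={a,b}  FIRST[A]={b,c,d}  FIRST[B]={a}

FIRST(S) = ["a", "b"]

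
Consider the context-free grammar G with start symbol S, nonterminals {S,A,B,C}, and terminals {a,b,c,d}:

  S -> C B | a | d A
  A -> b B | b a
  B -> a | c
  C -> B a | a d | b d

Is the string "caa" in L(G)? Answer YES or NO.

CNF form of G:
  S -> C B | T2 A | a
  A -> T0 B | T0 T1
  B -> a | c
  C -> B T1 | T0 T2 | T1 T2
  T0 -> b
  T1 -> a
  T2 -> d

CYK fill:
  T[0,0] 'c' = {B}
  T[1,1] 'a' = {B,S,T1}  orig:{B,S}
  T[2,2] 'a' = {B,S,T1}  orig:{B,S}
  T[0,1] 'ca' = {C}
  T[1,2] 'aa' = {C}
  T[0,2] 'caa' = {S}

S ∈ T[0,2] ⇒ YES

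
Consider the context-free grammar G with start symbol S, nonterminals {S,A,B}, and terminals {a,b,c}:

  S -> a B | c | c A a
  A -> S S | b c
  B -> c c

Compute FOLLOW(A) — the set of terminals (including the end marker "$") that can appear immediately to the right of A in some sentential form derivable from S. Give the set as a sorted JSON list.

FIRST iteration:
iter 1:
  A via A→b c: +{b}
  B via B→c c: +{c}
  S via S→a B: +{a}
  S via S→c: +{c}
  FIRST[S]={a,c}  FIRST[A]={b}  FIRST[B]={c}
iter 2:
  A via A→S S: +{a,c}
  FIRST[S]={a,c}  FIRST[A]={a,b,c}  FIRST[B]={c}
iter 3: (stable)
  FIRST[S]={a,c}  FIRST[A]={a,b,c}  FIRST[B]={c}

Compute FOLLOW by fixpoint:
seed FOLLOW(S) with $
round 1:
  A→S S: FOLLOW(S) ⊇ FIRST(S) = {a,c}; new: +{a,c}
  S→a B: FOLLOW(B) ⊇ FOLLOW(S) ⊇ {$,a,c}; new: +{$,a,c}
  S→c A a: FOLLOW(A) ⊇ FIRST(a) = {a}; new: +{a}
  S: {$,a,c}  A: {a}  B: {$,a,c}
round 2: done
  S: {$,a,c}  A: {a}  B: {$,a,c}

FOLLOW(A) = ["a"]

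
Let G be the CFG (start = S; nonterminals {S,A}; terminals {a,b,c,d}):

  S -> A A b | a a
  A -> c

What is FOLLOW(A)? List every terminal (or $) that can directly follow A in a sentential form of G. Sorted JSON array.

FIRST iteration:
[1]
  A via A→c: +{c}
  S via S→A A b: +{c}
  S via S→a a: +{a}
  FIRST[S]={a,c}  FIRST[A]={c}
[2] done
  FIRST[S]={a,c}  FIRST[A]={c}

FOLLOW sets:
initialize: $ ∈ FOLLOW(S)
iter 1:
  S→A A b: FOLLOW(A) ⊇ FIRST(A) = {c}; new: +{c}
  S→A A b: FOLLOW(A) ⊇ FIRST(b) = {b}; new: +{b}
  S: {$}  A: {b,c}
iter 2: done
  S: {$}  A: {b,c}

FOLLOW(A) = ["b", "c"]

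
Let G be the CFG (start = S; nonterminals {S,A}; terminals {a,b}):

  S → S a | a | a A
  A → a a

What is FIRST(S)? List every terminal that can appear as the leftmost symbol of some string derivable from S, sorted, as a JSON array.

Compute FIRST by fixpoint:
round 1:
  A via A→a a: +{a}
  S via S→a: +{a}
  FIRST[S]={a}  FIRST[A]={a}
round 2: (stable)
  FIRST[S]={a}  FIRST[A]={a}

FIRST(S) = ["a"]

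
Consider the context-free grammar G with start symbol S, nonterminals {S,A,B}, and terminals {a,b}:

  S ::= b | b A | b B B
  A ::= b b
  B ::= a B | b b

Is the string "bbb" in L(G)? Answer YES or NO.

CNF form of G:
  S -> T0 A | T0 X2 | b
  A -> T0 T0
  B -> T0 T0 | T1 B
  T0 -> b
  T1 -> a
  X2 -> B B

CYK fill:
  cell(0,0) b: {S,T0}  orig:{S}
  cell(1,1) b: {S,T0}  orig:{S}
  cell(2,2) b: {S,T0}  orig:{S}
  cell(0,1) bb: {A,B}
  cell(1,2) bb: {A,B}
  cell(0,2) bbb: {S}

S ∈ T[0,2] ⇒ YES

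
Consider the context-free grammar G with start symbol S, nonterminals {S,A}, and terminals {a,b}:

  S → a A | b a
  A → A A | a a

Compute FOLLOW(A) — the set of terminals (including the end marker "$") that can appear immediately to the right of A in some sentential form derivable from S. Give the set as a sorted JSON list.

FIRST iteration:
[1]
  A via A→a a: +{a}
  S via S→a A: +{a}
  S via S→b a: +{b}
  FIRST[S]={a,b}  FIRST[A]={a}
[2] (no change)
  FIRST[S]={a,b}  FIRST[A]={a}

FOLLOW sets:
seed FOLLOW(S) with $
[1]
  A→A A: FOLLOW(A) ⊇ FIRST(A) = {a}; new: +{a}
  S→a A: FOLLOW(A) ⊇ FOLLOW(S) ⊇ {$}; new: +{$}
  FOLLOW(S)={$}  FOLLOW(A)={$,a}
[2] — fixpoint
  FOLLOW(S)={$}  FOLLOW(A)={$,a}

FOLLOW(A) = ["$", "a"]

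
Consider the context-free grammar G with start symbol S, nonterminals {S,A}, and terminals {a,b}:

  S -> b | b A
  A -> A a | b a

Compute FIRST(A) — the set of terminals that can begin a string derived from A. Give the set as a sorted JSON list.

FIRST iteration:
round 1:
  A via A→b a: +{b}
  S via S→b: +{b}
  S: {b}  A: {b}
round 2: (stable)
  S: {b}  A: {b}

FIRST(A) = ["b"]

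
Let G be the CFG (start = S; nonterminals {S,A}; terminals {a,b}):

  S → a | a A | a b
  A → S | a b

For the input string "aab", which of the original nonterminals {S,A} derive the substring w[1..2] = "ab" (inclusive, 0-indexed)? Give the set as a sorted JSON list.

Convert to CNF:
  S -> T0 A | T0 T1 | a
  A -> T0 A | T0 T1 | a
  T0 -> a
  T1 -> b

Fill CYK table bottom-up (cells [i..j] with 1 ≤ i ≤ j ≤ 2 only):
  T[1,1] 'a' = {A,S,T0}  orig:{A,S}
  T[2,2] 'b' = {T1}  orig:{}
  T[1,2] 'ab' = {A,S}

Original NTs in T[1,2] deriving "ab": ["A", "S"]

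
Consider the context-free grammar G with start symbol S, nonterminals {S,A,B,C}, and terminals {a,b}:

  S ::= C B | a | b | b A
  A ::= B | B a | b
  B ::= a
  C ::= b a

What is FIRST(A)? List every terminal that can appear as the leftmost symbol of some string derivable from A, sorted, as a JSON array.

FIRST sets, iterate to fixpoint:
[1]
  A via A→b: +{b}
  B via B→a: +{a}
  C via C→b a: +{b}
  S via S→C B: +{b}
  S via S→a: +{a}
  S: {a,b}  A: {b}  B: {a}  C: {b}
[2]
  A via A→B: +{a}
  S: {a,b}  A: {a,b}  B: {a}  C: {b}
[3] — fixpoint
  S: {a,b}  A: {a,b}  B: {a}  C: {b}

FIRST(A) = ["a", "b"]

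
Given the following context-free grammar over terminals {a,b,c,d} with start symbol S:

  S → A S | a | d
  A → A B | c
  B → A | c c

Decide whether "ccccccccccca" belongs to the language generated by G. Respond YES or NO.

CNF form of G:
  S -> A S | a | d
  A -> A B | c
  B -> A B | T0 T0 | c
  T0 -> c

CYK table (by increasing span):
  [0..0]={A,B,T0}  "c"  orig:{A,B}
  [1..1]={A,B,T0}  "c"  orig:{A,B}
  [2..2]={A,B,T0}  "c"  orig:{A,B}
  [3..3]={A,B,T0}  "c"  orig:{A,B}
  [4..4]={A,B,T0}  "c"  orig:{A,B}
  [5..5]={A,B,T0}  "c"  orig:{A,B}
  [6..6]={A,B,T0}  "c"  orig:{A,B}
  [7..7]={A,B,T0}  "c"  orig:{A,B}
  [8..8]={A,B,T0}  "c"  orig:{A,B}
  [9..9]={A,B,T0}  "c"  orig:{A,B}
  [10..10]={A,B,T0}  "c"  orig:{A,B}
  [11..11]={S}  "a"
  [0..1]={A,B}  "cc"
  [1..2]={A,B}  "cc"
  [2..3]={A,B}  "cc"
  [3..4]={A,B}  "cc"
  [4..5]={A,B}  "cc"
  [5..6]={A,B}  "cc"
  [6..7]={A,B}  "cc"
  [7..8]={A,B}  "cc"
  [8..9]={A,B}  "cc"
  [9..10]={A,B}  "cc"
  [10..11]={S}  "ca"
  [0..2]={A,B}  "ccc"
  [1..3]={A,B}  "ccc"
  [2..4]={A,B}  "ccc"
  [3..5]={A,B}  "ccc"
  [4..6]={A,B}  "ccc"
  [5..7]={A,B}  "ccc"
  [6..8]={A,B}  "ccc"
  [7..9]={A,B}  "ccc"
  [8..10]={A,B}  "ccc"
  [9..11]={S}  "cca"
  [0..3]={A,B}  "cccc"
  [1..4]={A,B}  "cccc"
  [2..5]={A,B}  "cccc"
  [3..6]={A,B}  "cccc"
  [4..7]={A,B}  "cccc"
  [5..8]={A,B}  "cccc"
  [6..9]={A,B}  "cccc"
  [7..10]={A,B}  "cccc"
  [8..11]={S}  "ccca"
  [0..4]={A,B}  "ccccc"
  [1..5]={A,B}  "ccccc"
  [2..6]={A,B}  "ccccc"
  [3..7]={A,B}  "ccccc"
  [4..8]={A,B}  "ccccc"
  [5..9]={A,B}  "ccccc"
  [6..10]={A,B}  "ccccc"
  [7..11]={S}  "cccca"
  [0..5]={A,B}  "cccccc"
  [1..6]={A,B}  "cccccc"
  [2..7]={A,B}  "cccccc"
  [3..8]={A,B}  "cccccc"
  [4..9]={A,B}  "cccccc"
  [5..10]={A,B}  "cccccc"
  [6..11]={S}  "ccccca"
  [0..6]={A,B}  "ccccccc"
  [1..7]={A,B}  "ccccccc"
  [2..8]={A,B}  "ccccccc"
  [3..9]={A,B}  "ccccccc"
  [4..10]={A,B}  "ccccccc"
  [5..11]={S}  "cccccca"
  [0..7]={A,B}  "cccccccc"
  [1..8]={A,B}  "cccccccc"
  [2..9]={A,B}  "cccccccc"
  [3..10]={A,B}  "cccccccc"
  [4..11]={S}  "ccccccca"
  [0..8]={A,B}  "ccccccccc"
  [1..9]={A,B}  "ccccccccc"
  [2..10]={A,B}  "ccccccccc"
  [3..11]={S}  "cccccccca"
  [0..9]={A,B}  "cccccccccc"
  [1..10]={A,B}  "cccccccccc"
  [2..11]={S}  "ccccccccca"
  [0..10]={A,B}  "ccccccccccc"
  [1..11]={S}  "cccccccccca"
  [0..11]={S}  "ccccccccccca"

S ∈ T[0,11] ⇒ YES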